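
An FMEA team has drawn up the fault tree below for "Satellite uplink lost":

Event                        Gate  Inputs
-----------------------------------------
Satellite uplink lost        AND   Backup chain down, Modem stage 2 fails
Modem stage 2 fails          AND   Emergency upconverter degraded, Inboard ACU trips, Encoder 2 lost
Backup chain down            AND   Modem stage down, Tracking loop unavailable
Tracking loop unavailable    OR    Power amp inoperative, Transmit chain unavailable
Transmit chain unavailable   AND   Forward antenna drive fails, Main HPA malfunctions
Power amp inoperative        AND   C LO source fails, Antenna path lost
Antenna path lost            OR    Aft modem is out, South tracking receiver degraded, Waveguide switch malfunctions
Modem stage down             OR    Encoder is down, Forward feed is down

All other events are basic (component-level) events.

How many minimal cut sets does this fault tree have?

Modem stage down [OR]: union of children's cut sets → 2 cut set(s).
Antenna path lost [OR]: union of children's cut sets → 3 cut set(s).
Power amp inoperative [AND]: one cut set from each child combined → 1 × 3 = 3 cut set(s).
Transmit chain unavailable [AND]: one cut set from each child combined → 1 × 1 = 1 cut set(s).
Tracking loop unavailable [OR]: union of children's cut sets → 4 cut set(s).
Backup chain down [AND]: one cut set from each child combined → 2 × 4 = 8 cut set(s).
Modem stage 2 fails [AND]: one cut set from each child combined → 1 × 1 × 1 = 1 cut set(s).
Satellite uplink lost [AND]: one cut set from each child combined → 8 × 1 = 8 cut set(s).
Minimal cut sets: {Aft modem is out, C LO source fails, Emergency upconverter degraded, Encoder 2 lost, Encoder is down, Inboard ACU trips}; {C LO source fails, Emergency upconverter degraded, Encoder 2 lost, Encoder is down, Inboard ACU trips, South tracking receiver degraded}; {C LO source fails, Emergency upconverter degraded, Encoder 2 lost, Encoder is down, Inboard ACU trips, Waveguide switch malfunctions}; {Emergency upconverter degraded, Encoder 2 lost, Encoder is down, Forward antenna drive fails, Inboard ACU trips, Main HPA malfunctions}; {Aft modem is out, C LO source fails, Emergency upconverter degraded, Encoder 2 lost, Forward feed is down, Inboard ACU trips}; {C LO source fails, Emergency upconverter degraded, Encoder 2 lost, Forward feed is down, Inboard ACU trips, South tracking receiver degraded}; {C LO source fails, Emergency upconverter degraded, Encoder 2 lost, Forward feed is down, Inboard ACU trips, Waveguide switch malfunctions}; {Emergency upconverter degraded, Encoder 2 lost, Forward antenna drive fails, Forward feed is down, Inboard ACU trips, Main HPA malfunctions}.

8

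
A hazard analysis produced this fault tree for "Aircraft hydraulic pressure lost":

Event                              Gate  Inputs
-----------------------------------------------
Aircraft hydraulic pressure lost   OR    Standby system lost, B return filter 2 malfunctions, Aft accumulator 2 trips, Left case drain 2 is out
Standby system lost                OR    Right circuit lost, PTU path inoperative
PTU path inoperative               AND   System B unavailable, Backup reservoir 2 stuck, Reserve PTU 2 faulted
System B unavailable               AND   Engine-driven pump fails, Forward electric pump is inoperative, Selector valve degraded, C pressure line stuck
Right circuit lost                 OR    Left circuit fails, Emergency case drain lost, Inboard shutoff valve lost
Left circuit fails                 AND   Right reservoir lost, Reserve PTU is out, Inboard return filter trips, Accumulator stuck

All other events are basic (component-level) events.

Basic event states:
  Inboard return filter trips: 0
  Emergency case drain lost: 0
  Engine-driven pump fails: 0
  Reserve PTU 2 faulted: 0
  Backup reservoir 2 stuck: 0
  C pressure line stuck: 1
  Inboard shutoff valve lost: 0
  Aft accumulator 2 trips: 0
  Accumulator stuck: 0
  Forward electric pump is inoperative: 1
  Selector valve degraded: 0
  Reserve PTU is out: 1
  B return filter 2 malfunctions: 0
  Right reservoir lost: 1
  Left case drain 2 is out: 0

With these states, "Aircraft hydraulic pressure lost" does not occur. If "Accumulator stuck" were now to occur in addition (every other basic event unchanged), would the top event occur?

Counterfactual: set "Accumulator stuck" to occurred.
Left circuit fails [AND]: Right reservoir lost=occurs, Reserve PTU is out=occurs, Inboard return filter trips=not, Accumulator stuck=occurs → not all inputs occur → does not occur.
Right circuit lost [OR]: Left circuit fails=not, Emergency case drain lost=not, Inboard shutoff valve lost=not → no input occurs → does not occur.
System B unavailable [AND]: Engine-driven pump fails=not, Forward electric pump is inoperative=occurs, Selector valve degraded=not, C pressure line stuck=occurs → not all inputs occur → does not occur.
PTU path inoperative [AND]: System B unavailable=not, Backup reservoir 2 stuck=not, Reserve PTU 2 faulted=not → not all inputs occur → does not occur.
Standby system lost [OR]: Right circuit lost=not, PTU path inoperative=not → no input occurs → does not occur.
Aircraft hydraulic pressure lost [OR]: Standby system lost=not, B return filter 2 malfunctions=not, Aft accumulator 2 trips=not, Left case drain 2 is out=not → no input occurs → does not occur.

No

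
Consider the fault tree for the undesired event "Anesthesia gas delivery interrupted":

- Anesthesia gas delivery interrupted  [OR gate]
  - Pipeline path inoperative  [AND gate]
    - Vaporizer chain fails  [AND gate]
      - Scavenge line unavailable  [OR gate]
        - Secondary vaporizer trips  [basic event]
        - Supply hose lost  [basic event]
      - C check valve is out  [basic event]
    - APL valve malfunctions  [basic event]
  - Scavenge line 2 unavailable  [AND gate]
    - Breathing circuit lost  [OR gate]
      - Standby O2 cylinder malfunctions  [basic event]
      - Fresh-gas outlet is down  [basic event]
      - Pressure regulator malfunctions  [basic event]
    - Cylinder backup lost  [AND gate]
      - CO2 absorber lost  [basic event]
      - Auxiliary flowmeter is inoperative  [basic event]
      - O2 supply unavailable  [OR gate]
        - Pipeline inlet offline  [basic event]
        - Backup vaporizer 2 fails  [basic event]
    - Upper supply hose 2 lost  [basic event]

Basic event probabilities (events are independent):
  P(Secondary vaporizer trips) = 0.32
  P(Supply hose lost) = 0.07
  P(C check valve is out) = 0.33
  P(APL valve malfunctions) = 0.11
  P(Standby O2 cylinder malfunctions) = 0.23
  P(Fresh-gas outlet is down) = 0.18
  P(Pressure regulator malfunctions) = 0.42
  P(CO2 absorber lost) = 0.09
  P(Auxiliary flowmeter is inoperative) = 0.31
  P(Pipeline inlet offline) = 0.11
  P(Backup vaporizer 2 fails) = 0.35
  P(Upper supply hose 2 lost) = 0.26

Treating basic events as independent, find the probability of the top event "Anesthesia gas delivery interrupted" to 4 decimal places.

0.0153

P(Scavenge line unavailable) [OR] = 1 − (1−0.32) × (1−0.07) = 0.367600
P(Vaporizer chain fails) [AND] = 0.367600 × 0.33 = 0.121308
P(Pipeline path inoperative) [AND] = 0.121308 × 0.11 = 0.013344
P(Breathing circuit lost) [OR] = 1 − (1−0.23) × (1−0.18) × (1−0.42) = 0.633788
P(O2 supply unavailable) [OR] = 1 − (1−0.11) × (1−0.35) = 0.421500
P(Cylinder backup lost) [AND] = 0.09 × 0.31 × 0.421500 = 0.011760
P(Scavenge line 2 unavailable) [AND] = 0.633788 × 0.011760 × 0.26 = 0.001938
P(Anesthesia gas delivery interrupted) [OR] = 1 − (1−0.013344) × (1−0.001938) = 0.015256
Rounded to 4 decimal places: P(Anesthesia gas delivery interrupted) ≈ 0.0153.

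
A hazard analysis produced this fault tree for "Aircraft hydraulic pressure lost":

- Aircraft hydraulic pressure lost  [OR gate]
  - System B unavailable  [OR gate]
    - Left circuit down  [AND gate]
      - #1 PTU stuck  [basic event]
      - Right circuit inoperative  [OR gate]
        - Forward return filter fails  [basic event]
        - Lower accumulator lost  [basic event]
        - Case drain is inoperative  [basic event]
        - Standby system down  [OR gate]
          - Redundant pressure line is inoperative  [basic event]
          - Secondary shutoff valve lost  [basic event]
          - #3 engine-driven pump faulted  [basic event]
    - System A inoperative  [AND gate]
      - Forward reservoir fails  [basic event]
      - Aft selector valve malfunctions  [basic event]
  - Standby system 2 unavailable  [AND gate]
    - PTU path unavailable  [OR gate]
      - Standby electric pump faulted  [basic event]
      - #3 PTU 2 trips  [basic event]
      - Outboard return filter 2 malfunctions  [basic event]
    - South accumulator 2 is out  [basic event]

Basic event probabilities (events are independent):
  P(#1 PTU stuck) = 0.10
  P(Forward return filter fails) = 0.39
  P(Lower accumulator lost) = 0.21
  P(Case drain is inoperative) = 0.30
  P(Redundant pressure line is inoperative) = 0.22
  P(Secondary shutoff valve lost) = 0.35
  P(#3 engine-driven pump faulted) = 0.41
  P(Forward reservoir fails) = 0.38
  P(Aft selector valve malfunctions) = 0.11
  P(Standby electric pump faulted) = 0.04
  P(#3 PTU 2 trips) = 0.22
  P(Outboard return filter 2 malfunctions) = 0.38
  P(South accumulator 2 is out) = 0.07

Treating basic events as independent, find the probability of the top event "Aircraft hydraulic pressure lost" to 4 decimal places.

P(Standby system down) [OR] = 1 − (1−0.22) × (1−0.35) × (1−0.41) = 0.700870
P(Right circuit inoperative) [OR] = 1 − (1−0.39) × (1−0.21) × (1−0.30) × (1−0.700870) = 0.899094
P(Left circuit down) [AND] = 0.10 × 0.899094 = 0.089909
P(System A inoperative) [AND] = 0.38 × 0.11 = 0.041800
P(System B unavailable) [OR] = 1 − (1−0.089909) × (1−0.041800) = 0.127951
P(PTU path unavailable) [OR] = 1 − (1−0.04) × (1−0.22) × (1−0.38) = 0.535744
P(Standby system 2 unavailable) [AND] = 0.535744 × 0.07 = 0.037502
P(Aircraft hydraulic pressure lost) [OR] = 1 − (1−0.127951) × (1−0.037502) = 0.160655
Rounded to 4 decimal places: P(Aircraft hydraulic pressure lost) ≈ 0.1607.

0.1607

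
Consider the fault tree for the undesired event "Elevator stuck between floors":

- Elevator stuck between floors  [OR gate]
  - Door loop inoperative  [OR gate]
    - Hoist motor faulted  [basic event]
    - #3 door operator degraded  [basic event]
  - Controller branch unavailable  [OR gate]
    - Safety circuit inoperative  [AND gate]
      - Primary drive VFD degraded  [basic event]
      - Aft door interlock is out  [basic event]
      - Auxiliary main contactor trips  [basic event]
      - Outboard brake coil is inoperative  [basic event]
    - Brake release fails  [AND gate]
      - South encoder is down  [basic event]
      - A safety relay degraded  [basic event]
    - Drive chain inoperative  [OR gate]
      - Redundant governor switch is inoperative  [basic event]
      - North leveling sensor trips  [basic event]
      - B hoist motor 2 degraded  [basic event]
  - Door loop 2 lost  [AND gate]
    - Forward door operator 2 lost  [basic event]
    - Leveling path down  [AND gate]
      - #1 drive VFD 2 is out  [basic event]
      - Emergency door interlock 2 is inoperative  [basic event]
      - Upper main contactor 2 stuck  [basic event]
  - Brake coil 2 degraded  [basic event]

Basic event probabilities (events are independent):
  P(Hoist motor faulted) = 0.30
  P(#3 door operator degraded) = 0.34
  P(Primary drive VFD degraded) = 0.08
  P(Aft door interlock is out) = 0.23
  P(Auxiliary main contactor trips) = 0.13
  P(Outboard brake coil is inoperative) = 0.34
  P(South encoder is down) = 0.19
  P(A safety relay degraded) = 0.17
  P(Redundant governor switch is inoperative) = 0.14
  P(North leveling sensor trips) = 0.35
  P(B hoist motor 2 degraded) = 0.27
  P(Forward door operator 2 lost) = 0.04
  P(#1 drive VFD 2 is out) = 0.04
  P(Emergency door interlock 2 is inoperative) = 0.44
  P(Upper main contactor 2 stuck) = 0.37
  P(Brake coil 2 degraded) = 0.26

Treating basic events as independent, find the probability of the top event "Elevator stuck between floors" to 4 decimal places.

P(Door loop inoperative) [OR] = 1 − (1−0.30) × (1−0.34) = 0.538000
P(Safety circuit inoperative) [AND] = 0.08 × 0.23 × 0.13 × 0.34 = 0.000813
P(Brake release fails) [AND] = 0.19 × 0.17 = 0.032300
P(Drive chain inoperative) [OR] = 1 − (1−0.14) × (1−0.35) × (1−0.27) = 0.591930
P(Controller branch unavailable) [OR] = 1 − (1−0.000813) × (1−0.032300) × (1−0.591930) = 0.605432
P(Leveling path down) [AND] = 0.04 × 0.44 × 0.37 = 0.006512
P(Door loop 2 lost) [AND] = 0.04 × 0.006512 = 0.000260
P(Elevator stuck between floors) [OR] = 1 − (1−0.538000) × (1−0.605432) × (1−0.000260) × (1−0.26) = 0.865140
Rounded to 4 decimal places: P(Elevator stuck between floors) ≈ 0.8651.

0.8651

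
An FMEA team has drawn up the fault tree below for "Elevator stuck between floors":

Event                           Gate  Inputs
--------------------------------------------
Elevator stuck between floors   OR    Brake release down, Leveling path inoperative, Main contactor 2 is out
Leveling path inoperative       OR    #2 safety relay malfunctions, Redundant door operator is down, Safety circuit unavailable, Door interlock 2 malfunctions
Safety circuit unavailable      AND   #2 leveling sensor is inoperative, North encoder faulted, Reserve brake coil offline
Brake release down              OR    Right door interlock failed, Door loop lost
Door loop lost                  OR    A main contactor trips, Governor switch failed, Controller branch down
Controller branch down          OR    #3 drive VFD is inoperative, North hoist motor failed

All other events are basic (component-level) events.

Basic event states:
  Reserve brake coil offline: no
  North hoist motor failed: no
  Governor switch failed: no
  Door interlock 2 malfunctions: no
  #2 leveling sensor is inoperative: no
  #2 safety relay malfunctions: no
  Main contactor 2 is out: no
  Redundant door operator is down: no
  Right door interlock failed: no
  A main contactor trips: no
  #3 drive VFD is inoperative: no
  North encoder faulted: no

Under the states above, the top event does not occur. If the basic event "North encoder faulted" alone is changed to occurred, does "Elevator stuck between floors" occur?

No

Counterfactual: set "North encoder faulted" to occurred.
Controller branch down [OR]: #3 drive VFD is inoperative=not, North hoist motor failed=not → no input occurs → does not occur.
Door loop lost [OR]: A main contactor trips=not, Governor switch failed=not, Controller branch down=not → no input occurs → does not occur.
Brake release down [OR]: Right door interlock failed=not, Door loop lost=not → no input occurs → does not occur.
Safety circuit unavailable [AND]: #2 leveling sensor is inoperative=not, North encoder faulted=occurs, Reserve brake coil offline=not → not all inputs occur → does not occur.
Leveling path inoperative [OR]: #2 safety relay malfunctions=not, Redundant door operator is down=not, Safety circuit unavailable=not, Door interlock 2 malfunctions=not → no input occurs → does not occur.
Elevator stuck between floors [OR]: Brake release down=not, Leveling path inoperative=not, Main contactor 2 is out=not → no input occurs → does not occur.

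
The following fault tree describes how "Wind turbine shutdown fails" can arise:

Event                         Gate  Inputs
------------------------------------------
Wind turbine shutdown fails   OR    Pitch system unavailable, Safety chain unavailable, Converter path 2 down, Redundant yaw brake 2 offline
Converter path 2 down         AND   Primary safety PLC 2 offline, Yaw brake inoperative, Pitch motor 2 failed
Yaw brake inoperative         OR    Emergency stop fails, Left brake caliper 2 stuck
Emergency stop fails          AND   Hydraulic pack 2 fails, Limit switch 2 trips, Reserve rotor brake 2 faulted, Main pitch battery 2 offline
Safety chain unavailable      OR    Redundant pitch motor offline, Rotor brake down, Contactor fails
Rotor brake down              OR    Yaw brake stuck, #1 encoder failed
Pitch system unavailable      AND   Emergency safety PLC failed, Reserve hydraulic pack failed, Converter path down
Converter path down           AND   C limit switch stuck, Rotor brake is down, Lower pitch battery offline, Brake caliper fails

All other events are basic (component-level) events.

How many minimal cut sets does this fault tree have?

Converter path down [AND]: one cut set from each child combined → 1 × 1 × 1 × 1 = 1 cut set(s).
Pitch system unavailable [AND]: one cut set from each child combined → 1 × 1 × 1 = 1 cut set(s).
Rotor brake down [OR]: union of children's cut sets → 2 cut set(s).
Safety chain unavailable [OR]: union of children's cut sets → 4 cut set(s).
Emergency stop fails [AND]: one cut set from each child combined → 1 × 1 × 1 × 1 = 1 cut set(s).
Yaw brake inoperative [OR]: union of children's cut sets → 2 cut set(s).
Converter path 2 down [AND]: one cut set from each child combined → 1 × 2 × 1 = 2 cut set(s).
Wind turbine shutdown fails [OR]: union of children's cut sets → 8 cut set(s).
Minimal cut sets: {Brake caliper fails, C limit switch stuck, Emergency safety PLC failed, Lower pitch battery offline, Reserve hydraulic pack failed, Rotor brake is down}; {Redundant pitch motor offline}; {Yaw brake stuck}; {#1 encoder failed}; {Contactor fails}; {Hydraulic pack 2 fails, Limit switch 2 trips, Main pitch battery 2 offline, Pitch motor 2 failed, Primary safety PLC 2 offline, Reserve rotor brake 2 faulted}; {Left brake caliper 2 stuck, Pitch motor 2 failed, Primary safety PLC 2 offline}; {Redundant yaw brake 2 offline}.

8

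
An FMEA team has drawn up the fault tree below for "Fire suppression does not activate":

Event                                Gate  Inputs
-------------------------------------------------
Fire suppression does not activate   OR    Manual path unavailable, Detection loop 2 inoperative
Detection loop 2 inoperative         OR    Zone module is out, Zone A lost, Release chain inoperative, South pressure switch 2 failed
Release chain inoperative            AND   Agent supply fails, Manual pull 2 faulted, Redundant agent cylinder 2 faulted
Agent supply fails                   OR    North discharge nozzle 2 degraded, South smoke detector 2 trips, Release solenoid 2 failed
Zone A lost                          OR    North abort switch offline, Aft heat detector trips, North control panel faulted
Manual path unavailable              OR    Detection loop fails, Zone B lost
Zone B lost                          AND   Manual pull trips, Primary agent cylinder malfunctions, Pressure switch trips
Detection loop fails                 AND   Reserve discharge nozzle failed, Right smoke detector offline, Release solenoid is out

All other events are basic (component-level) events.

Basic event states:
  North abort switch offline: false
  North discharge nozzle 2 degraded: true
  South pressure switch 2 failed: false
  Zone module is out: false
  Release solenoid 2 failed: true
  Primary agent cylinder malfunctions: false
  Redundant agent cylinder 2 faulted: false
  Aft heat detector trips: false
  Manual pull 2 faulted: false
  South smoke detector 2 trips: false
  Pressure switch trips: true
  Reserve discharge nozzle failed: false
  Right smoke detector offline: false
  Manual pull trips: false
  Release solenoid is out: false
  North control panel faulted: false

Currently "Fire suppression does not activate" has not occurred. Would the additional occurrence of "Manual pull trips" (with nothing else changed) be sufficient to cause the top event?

No

Counterfactual: set "Manual pull trips" to occurred.
Detection loop fails [AND]: Reserve discharge nozzle failed=not, Right smoke detector offline=not, Release solenoid is out=not → not all inputs occur → does not occur.
Zone B lost [AND]: Manual pull trips=occurs, Primary agent cylinder malfunctions=not, Pressure switch trips=occurs → not all inputs occur → does not occur.
Manual path unavailable [OR]: Detection loop fails=not, Zone B lost=not → no input occurs → does not occur.
Zone A lost [OR]: North abort switch offline=not, Aft heat detector trips=not, North control panel faulted=not → no input occurs → does not occur.
Agent supply fails [OR]: North discharge nozzle 2 degraded=occurs, South smoke detector 2 trips=not, Release solenoid 2 failed=occurs → at least one input occurs → occurs.
Release chain inoperative [AND]: Agent supply fails=occurs, Manual pull 2 faulted=not, Redundant agent cylinder 2 faulted=not → not all inputs occur → does not occur.
Detection loop 2 inoperative [OR]: Zone module is out=not, Zone A lost=not, Release chain inoperative=not, South pressure switch 2 failed=not → no input occurs → does not occur.
Fire suppression does not activate [OR]: Manual path unavailable=not, Detection loop 2 inoperative=not → no input occurs → does not occur.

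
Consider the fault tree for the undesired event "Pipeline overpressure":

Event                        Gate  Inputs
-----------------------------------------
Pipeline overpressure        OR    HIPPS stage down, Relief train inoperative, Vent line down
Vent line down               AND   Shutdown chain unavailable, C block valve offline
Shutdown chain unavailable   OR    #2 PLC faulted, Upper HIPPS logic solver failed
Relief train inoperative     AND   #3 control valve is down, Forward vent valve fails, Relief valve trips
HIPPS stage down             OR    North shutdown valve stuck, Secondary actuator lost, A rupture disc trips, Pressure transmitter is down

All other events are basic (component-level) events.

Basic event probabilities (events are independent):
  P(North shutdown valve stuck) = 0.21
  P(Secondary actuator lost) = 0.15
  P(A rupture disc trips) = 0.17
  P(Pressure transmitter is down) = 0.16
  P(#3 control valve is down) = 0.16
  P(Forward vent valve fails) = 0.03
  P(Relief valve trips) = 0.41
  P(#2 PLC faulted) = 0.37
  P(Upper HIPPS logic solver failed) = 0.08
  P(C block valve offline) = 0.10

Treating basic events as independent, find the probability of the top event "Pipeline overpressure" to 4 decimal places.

P(HIPPS stage down) [OR] = 1 − (1−0.21) × (1−0.15) × (1−0.17) × (1−0.16) = 0.531830
P(Relief train inoperative) [AND] = 0.16 × 0.03 × 0.41 = 0.001968
P(Shutdown chain unavailable) [OR] = 1 − (1−0.37) × (1−0.08) = 0.420400
P(Vent line down) [AND] = 0.420400 × 0.10 = 0.042040
P(Pipeline overpressure) [OR] = 1 − (1−0.531830) × (1−0.001968) × (1−0.042040) = 0.552394
Rounded to 4 decimal places: P(Pipeline overpressure) ≈ 0.5524.

0.5524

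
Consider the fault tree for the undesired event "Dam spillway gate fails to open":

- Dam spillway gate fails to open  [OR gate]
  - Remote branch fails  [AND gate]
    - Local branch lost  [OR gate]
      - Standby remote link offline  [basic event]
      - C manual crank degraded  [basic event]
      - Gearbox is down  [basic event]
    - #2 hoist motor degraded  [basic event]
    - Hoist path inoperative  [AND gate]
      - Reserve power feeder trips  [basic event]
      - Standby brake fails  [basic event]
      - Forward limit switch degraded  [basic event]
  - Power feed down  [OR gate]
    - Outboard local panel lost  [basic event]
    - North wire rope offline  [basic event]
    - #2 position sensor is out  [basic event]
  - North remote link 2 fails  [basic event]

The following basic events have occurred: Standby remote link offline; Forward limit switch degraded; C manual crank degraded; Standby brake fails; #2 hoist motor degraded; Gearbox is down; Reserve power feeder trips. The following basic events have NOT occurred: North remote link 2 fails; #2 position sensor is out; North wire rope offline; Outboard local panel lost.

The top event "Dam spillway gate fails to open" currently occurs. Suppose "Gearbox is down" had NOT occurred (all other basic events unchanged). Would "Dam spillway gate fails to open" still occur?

Yes

Counterfactual: set "Gearbox is down" to not occurred.
Local branch lost [OR]: Standby remote link offline=occurs, C manual crank degraded=occurs, Gearbox is down=not → at least one input occurs → occurs.
Hoist path inoperative [AND]: Reserve power feeder trips=occurs, Standby brake fails=occurs, Forward limit switch degraded=occurs → all inputs occur → occurs.
Remote branch fails [AND]: Local branch lost=occurs, #2 hoist motor degraded=occurs, Hoist path inoperative=occurs → all inputs occur → occurs.
Power feed down [OR]: Outboard local panel lost=not, North wire rope offline=not, #2 position sensor is out=not → no input occurs → does not occur.
Dam spillway gate fails to open [OR]: Remote branch fails=occurs, Power feed down=not, North remote link 2 fails=not → at least one input occurs → occurs.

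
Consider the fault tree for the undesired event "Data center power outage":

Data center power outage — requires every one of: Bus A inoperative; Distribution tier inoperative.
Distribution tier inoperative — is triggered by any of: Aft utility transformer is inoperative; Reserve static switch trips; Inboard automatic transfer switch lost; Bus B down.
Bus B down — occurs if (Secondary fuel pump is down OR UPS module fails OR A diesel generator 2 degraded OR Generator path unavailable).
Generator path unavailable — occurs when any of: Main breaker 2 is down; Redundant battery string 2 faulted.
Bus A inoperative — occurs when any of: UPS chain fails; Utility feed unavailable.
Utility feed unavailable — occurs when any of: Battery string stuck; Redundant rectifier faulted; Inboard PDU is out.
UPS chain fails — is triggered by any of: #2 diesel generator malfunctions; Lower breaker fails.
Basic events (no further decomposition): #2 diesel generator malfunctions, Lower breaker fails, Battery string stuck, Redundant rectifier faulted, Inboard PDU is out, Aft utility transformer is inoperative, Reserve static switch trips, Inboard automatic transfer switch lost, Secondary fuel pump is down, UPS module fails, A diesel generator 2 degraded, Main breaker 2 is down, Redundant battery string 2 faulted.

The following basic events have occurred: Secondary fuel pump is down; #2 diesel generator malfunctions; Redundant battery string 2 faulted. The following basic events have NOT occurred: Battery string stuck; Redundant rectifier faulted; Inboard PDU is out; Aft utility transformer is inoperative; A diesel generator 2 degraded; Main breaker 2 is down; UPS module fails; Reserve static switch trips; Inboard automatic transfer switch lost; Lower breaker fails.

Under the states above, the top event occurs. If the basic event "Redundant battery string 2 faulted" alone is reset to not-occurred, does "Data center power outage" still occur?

Counterfactual: set "Redundant battery string 2 faulted" to not occurred.
UPS chain fails [OR]: #2 diesel generator malfunctions=occurs, Lower breaker fails=not → at least one input occurs → occurs.
Utility feed unavailable [OR]: Battery string stuck=not, Redundant rectifier faulted=not, Inboard PDU is out=not → no input occurs → does not occur.
Bus A inoperative [OR]: UPS chain fails=occurs, Utility feed unavailable=not → at least one input occurs → occurs.
Generator path unavailable [OR]: Main breaker 2 is down=not, Redundant battery string 2 faulted=not → no input occurs → does not occur.
Bus B down [OR]: Secondary fuel pump is down=occurs, UPS module fails=not, A diesel generator 2 degraded=not, Generator path unavailable=not → at least one input occurs → occurs.
Distribution tier inoperative [OR]: Aft utility transformer is inoperative=not, Reserve static switch trips=not, Inboard automatic transfer switch lost=not, Bus B down=occurs → at least one input occurs → occurs.
Data center power outage [AND]: Bus A inoperative=occurs, Distribution tier inoperative=occurs → all inputs occur → occurs.

Yes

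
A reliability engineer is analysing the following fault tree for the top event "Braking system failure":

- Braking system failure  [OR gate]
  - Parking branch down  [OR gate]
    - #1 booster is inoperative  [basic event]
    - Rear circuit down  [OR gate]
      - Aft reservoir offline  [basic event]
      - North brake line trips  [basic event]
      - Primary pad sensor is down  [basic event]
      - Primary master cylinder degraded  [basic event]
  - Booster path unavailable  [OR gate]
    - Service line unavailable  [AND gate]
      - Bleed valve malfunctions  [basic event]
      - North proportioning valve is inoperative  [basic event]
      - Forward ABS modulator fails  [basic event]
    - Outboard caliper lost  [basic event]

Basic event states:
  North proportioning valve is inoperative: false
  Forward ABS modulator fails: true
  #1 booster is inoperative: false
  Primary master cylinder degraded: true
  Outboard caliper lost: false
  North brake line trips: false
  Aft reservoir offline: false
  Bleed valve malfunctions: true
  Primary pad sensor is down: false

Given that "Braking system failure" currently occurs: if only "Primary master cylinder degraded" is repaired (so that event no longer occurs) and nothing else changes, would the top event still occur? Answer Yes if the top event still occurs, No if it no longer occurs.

Counterfactual: set "Primary master cylinder degraded" to not occurred.
Rear circuit down [OR]: Aft reservoir offline=not, North brake line trips=not, Primary pad sensor is down=not, Primary master cylinder degraded=not → no input occurs → does not occur.
Parking branch down [OR]: #1 booster is inoperative=not, Rear circuit down=not → no input occurs → does not occur.
Service line unavailable [AND]: Bleed valve malfunctions=occurs, North proportioning valve is inoperative=not, Forward ABS modulator fails=occurs → not all inputs occur → does not occur.
Booster path unavailable [OR]: Service line unavailable=not, Outboard caliper lost=not → no input occurs → does not occur.
Braking system failure [OR]: Parking branch down=not, Booster path unavailable=not → no input occurs → does not occur.

No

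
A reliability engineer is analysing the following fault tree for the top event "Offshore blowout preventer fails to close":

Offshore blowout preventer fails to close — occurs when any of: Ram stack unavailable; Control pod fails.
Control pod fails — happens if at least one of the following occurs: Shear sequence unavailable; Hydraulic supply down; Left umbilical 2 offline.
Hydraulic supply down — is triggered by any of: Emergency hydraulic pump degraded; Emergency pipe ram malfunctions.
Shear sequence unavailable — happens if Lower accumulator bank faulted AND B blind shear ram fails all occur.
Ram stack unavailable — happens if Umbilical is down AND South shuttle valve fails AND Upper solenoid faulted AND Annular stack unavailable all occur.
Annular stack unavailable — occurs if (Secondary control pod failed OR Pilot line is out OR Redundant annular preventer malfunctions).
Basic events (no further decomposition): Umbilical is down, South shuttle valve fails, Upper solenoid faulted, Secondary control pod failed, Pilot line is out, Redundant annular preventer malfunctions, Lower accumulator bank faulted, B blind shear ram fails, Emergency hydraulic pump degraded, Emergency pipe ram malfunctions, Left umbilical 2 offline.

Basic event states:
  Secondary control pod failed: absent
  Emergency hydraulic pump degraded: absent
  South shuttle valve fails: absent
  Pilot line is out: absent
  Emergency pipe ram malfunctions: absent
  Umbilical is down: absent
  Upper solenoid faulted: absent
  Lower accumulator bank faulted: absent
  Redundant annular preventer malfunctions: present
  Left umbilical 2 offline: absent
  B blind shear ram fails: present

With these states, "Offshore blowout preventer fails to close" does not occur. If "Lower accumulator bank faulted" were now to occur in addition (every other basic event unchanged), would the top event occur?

Yes

Counterfactual: set "Lower accumulator bank faulted" to occurred.
Annular stack unavailable [OR]: Secondary control pod failed=not, Pilot line is out=not, Redundant annular preventer malfunctions=occurs → at least one input occurs → occurs.
Ram stack unavailable [AND]: Umbilical is down=not, South shuttle valve fails=not, Upper solenoid faulted=not, Annular stack unavailable=occurs → not all inputs occur → does not occur.
Shear sequence unavailable [AND]: Lower accumulator bank faulted=occurs, B blind shear ram fails=occurs → all inputs occur → occurs.
Hydraulic supply down [OR]: Emergency hydraulic pump degraded=not, Emergency pipe ram malfunctions=not → no input occurs → does not occur.
Control pod fails [OR]: Shear sequence unavailable=occurs, Hydraulic supply down=not, Left umbilical 2 offline=not → at least one input occurs → occurs.
Offshore blowout preventer fails to close [OR]: Ram stack unavailable=not, Control pod fails=occurs → at least one input occurs → occurs.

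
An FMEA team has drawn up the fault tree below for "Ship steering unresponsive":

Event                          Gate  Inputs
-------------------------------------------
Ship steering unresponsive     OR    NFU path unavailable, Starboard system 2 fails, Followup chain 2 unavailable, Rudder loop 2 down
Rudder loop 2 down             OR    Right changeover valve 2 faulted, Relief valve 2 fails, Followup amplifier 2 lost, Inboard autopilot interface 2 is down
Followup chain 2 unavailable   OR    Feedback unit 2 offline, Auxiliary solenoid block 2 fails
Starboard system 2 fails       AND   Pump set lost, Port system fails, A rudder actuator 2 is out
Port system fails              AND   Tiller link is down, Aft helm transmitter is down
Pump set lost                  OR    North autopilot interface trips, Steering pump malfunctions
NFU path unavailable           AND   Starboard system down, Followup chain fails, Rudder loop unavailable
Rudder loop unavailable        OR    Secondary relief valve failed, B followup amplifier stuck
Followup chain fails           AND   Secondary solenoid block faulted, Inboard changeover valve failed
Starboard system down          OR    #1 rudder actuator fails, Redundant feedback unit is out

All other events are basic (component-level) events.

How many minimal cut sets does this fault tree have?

12

Starboard system down [OR]: union of children's cut sets → 2 cut set(s).
Followup chain fails [AND]: one cut set from each child combined → 1 × 1 = 1 cut set(s).
Rudder loop unavailable [OR]: union of children's cut sets → 2 cut set(s).
NFU path unavailable [AND]: one cut set from each child combined → 2 × 1 × 2 = 4 cut set(s).
Pump set lost [OR]: union of children's cut sets → 2 cut set(s).
Port system fails [AND]: one cut set from each child combined → 1 × 1 = 1 cut set(s).
Starboard system 2 fails [AND]: one cut set from each child combined → 2 × 1 × 1 = 2 cut set(s).
Followup chain 2 unavailable [OR]: union of children's cut sets → 2 cut set(s).
Rudder loop 2 down [OR]: union of children's cut sets → 4 cut set(s).
Ship steering unresponsive [OR]: union of children's cut sets → 12 cut set(s).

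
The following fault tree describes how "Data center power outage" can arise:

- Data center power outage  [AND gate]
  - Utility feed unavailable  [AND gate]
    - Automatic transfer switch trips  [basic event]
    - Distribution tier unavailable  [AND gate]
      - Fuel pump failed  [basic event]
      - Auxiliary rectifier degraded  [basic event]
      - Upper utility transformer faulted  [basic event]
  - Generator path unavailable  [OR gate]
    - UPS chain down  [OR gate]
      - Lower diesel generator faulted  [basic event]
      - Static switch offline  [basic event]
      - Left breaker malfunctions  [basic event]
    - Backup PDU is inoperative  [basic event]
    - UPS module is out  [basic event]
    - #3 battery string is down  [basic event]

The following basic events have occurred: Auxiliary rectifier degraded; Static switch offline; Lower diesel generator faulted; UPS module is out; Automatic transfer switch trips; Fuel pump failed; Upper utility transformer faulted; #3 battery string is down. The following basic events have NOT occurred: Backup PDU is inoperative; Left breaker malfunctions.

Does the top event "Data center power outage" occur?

Yes

Distribution tier unavailable [AND]: Fuel pump failed=occurs, Auxiliary rectifier degraded=occurs, Upper utility transformer faulted=occurs → all inputs occur → occurs.
Utility feed unavailable [AND]: Automatic transfer switch trips=occurs, Distribution tier unavailable=occurs → all inputs occur → occurs.
UPS chain down [OR]: Lower diesel generator faulted=occurs, Static switch offline=occurs, Left breaker malfunctions=not → at least one input occurs → occurs.
Generator path unavailable [OR]: UPS chain down=occurs, Backup PDU is inoperative=not, UPS module is out=occurs, #3 battery string is down=occurs → at least one input occurs → occurs.
Data center power outage [AND]: Utility feed unavailable=occurs, Generator path unavailable=occurs → all inputs occur → occurs.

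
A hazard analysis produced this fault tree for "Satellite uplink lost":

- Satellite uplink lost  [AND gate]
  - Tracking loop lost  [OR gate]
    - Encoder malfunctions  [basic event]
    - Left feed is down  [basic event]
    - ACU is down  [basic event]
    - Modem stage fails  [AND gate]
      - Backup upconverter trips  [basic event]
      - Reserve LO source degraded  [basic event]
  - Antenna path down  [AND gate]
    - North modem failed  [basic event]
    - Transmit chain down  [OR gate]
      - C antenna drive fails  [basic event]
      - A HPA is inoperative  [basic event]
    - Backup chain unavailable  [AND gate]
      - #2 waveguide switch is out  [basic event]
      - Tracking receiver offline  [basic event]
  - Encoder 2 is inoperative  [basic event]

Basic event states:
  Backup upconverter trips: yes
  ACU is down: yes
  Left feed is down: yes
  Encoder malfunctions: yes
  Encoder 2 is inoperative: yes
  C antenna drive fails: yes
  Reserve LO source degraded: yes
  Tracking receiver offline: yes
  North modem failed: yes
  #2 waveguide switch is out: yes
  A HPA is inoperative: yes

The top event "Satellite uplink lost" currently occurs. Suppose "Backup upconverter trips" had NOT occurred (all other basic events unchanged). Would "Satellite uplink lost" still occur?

Yes

Counterfactual: set "Backup upconverter trips" to not occurred.
Modem stage fails [AND]: Backup upconverter trips=not, Reserve LO source degraded=occurs → not all inputs occur → does not occur.
Tracking loop lost [OR]: Encoder malfunctions=occurs, Left feed is down=occurs, ACU is down=occurs, Modem stage fails=not → at least one input occurs → occurs.
Transmit chain down [OR]: C antenna drive fails=occurs, A HPA is inoperative=occurs → at least one input occurs → occurs.
Backup chain unavailable [AND]: #2 waveguide switch is out=occurs, Tracking receiver offline=occurs → all inputs occur → occurs.
Antenna path down [AND]: North modem failed=occurs, Transmit chain down=occurs, Backup chain unavailable=occurs → all inputs occur → occurs.
Satellite uplink lost [AND]: Tracking loop lost=occurs, Antenna path down=occurs, Encoder 2 is inoperative=occurs → all inputs occur → occurs.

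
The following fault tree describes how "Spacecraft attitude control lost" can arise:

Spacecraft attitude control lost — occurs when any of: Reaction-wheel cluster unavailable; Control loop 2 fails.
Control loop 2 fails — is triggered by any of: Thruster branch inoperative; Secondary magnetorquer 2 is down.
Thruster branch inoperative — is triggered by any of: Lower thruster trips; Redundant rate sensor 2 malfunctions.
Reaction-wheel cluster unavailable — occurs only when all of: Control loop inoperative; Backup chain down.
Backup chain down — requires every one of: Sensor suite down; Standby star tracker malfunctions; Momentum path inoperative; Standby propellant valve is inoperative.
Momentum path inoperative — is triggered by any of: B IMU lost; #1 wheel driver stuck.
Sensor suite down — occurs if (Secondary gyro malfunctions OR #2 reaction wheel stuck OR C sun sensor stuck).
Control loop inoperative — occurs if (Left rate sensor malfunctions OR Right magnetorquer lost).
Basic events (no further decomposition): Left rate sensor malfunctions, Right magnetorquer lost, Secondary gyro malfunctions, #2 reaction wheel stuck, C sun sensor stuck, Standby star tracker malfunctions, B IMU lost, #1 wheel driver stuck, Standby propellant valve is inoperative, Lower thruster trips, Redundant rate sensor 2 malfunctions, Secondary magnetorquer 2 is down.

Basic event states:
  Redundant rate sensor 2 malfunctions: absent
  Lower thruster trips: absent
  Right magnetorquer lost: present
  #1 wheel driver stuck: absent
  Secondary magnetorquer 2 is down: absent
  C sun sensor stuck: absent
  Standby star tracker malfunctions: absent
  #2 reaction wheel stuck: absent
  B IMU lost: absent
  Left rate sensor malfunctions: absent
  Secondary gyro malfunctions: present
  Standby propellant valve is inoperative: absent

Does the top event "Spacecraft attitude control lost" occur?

No

Control loop inoperative [OR]: Left rate sensor malfunctions=not, Right magnetorquer lost=occurs → at least one input occurs → occurs.
Sensor suite down [OR]: Secondary gyro malfunctions=occurs, #2 reaction wheel stuck=not, C sun sensor stuck=not → at least one input occurs → occurs.
Momentum path inoperative [OR]: B IMU lost=not, #1 wheel driver stuck=not → no input occurs → does not occur.
Backup chain down [AND]: Sensor suite down=occurs, Standby star tracker malfunctions=not, Momentum path inoperative=not, Standby propellant valve is inoperative=not → not all inputs occur → does not occur.
Reaction-wheel cluster unavailable [AND]: Control loop inoperative=occurs, Backup chain down=not → not all inputs occur → does not occur.
Thruster branch inoperative [OR]: Lower thruster trips=not, Redundant rate sensor 2 malfunctions=not → no input occurs → does not occur.
Control loop 2 fails [OR]: Thruster branch inoperative=not, Secondary magnetorquer 2 is down=not → no input occurs → does not occur.
Spacecraft attitude control lost [OR]: Reaction-wheel cluster unavailable=not, Control loop 2 fails=not → no input occurs → does not occur.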